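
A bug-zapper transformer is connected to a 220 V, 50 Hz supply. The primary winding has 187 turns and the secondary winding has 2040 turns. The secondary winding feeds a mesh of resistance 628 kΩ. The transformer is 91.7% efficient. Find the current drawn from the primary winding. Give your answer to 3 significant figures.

I_p ≈ 0.0455 A

V_s = 220 × 2040/187 = 2400.0 V.
I_s = V_s/R = 2400.0/628000 = 0.0038217 A.
P_out = V_s I_s = 2400.0 × 0.0038217 = 9.1720 W.
P_in = P_out/η = 9.1720/0.917 = 10.002 W.
I_p = P_in/V_p = 10.002/220 = 0.0455 A.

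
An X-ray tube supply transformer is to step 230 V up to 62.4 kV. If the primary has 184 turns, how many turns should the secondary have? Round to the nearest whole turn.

N_s = 49920 turns

N_s/N_p = V_s/V_p, so N_s = 184 × 62400/230 = 49920.0 ≈ 49920 turns.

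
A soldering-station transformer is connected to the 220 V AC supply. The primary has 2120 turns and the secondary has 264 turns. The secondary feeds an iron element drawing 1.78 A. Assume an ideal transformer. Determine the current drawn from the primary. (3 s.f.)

I_p ≈ 0.222 A

For an ideal transformer I_p N_p = I_s N_s, so I_p = 1.78 × 264/2120 = 0.222 A.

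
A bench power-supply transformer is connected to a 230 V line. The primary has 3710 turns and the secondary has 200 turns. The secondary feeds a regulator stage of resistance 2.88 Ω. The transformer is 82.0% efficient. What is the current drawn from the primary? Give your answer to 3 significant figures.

I_p ≈ 0.283 A

V_s = 230 × 200/3710 = 12.399 V.
I_s = V_s/R = 12.399/2.88 = 4.3052 A.
P_out = V_s I_s = 12.399 × 4.3052 = 53.380 W.
P_in = P_out/η = 53.380/0.820 = 65.097 W.
I_p = P_in/V_p = 65.097/230 = 0.283 A.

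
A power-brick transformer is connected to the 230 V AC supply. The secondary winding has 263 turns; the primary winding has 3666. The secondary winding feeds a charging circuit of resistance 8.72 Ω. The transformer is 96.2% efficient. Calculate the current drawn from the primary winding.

I_p ≈ 0.141 A

V_s = 230 × 263/3666 = 16.500 V.
I_s = V_s/R = 16.500/8.72 = 1.8922 A.
P_out = V_s I_s = 16.500 × 1.8922 = 31.222 W.
P_in = P_out/η = 31.222/0.962 = 32.456 W.
I_p = P_in/V_p = 32.456/230 = 0.141 A.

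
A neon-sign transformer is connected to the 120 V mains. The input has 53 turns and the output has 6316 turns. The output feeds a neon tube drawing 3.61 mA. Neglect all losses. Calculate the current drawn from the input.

For an ideal transformer I_in N_in = I_out N_out, so I_in = 0.00361 × 6316/53 = 0.430 A.

I_in ≈ 0.430 A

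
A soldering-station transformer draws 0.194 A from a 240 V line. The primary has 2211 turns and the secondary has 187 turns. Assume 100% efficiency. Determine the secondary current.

I_s ≈ 2.29 A

I_s/I_p = N_p/N_s, so I_s = 0.194 × 2211/187 = 2.29 A.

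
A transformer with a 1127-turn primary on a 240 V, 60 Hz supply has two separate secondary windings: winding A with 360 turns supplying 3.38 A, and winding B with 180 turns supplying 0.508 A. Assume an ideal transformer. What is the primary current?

I_p ≈ 1.16 A

V_A = 240 × 360/1127 = 76.664 V; V_B = 240 × 180/1127 = 38.332 V.
P_out = V_A I_A + V_B I_B = 76.664×3.38 + 38.332×0.508 = 259.12 + 19.473 = 278.60 W.
Ideal ⇒ P_in = P_out, so I_p = P_out/V_p = 278.60/240 = 1.16 A.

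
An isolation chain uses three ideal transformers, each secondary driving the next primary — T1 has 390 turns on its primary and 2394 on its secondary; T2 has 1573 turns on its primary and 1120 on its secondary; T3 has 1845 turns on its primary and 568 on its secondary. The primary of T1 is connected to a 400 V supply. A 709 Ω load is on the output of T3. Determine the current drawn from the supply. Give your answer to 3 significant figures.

After T1: V = 400.00 × 2394/390 = 2455.4 V.
After T2: V = 2455.4 × 1120/1573 = 1748.3 V.
After T3: V = 1748.3 × 568/1845 = 538.22 V.
I_load = 538.22/709 = 0.75913 A, so P_out = 538.22 × 0.75913 = 408.58 W.
All ideal ⇒ P_in = P_out, so I_supply = 408.58/400 = 1.02 A.

I_supply ≈ 1.02 A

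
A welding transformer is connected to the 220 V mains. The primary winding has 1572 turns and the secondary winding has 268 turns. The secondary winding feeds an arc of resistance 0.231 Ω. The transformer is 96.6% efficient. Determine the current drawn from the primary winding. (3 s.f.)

V_s = 220 × 268/1572 = 37.506 V.
I_s = V_s/R = 37.506/0.231 = 162.37 A.
P_out = V_s I_s = 37.506 × 162.37 = 6089.7 W.
P_in = P_out/η = 6089.7/0.966 = 6304.1 W.
I_p = P_in/V_p = 6304.1/220 = 28.7 A.

I_p ≈ 28.7 A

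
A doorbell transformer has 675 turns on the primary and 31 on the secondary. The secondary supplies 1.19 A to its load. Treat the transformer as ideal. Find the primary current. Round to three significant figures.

For an ideal transformer I_p/I_s = N_s/N_p, so I_p = 1.19 × 31/675 = 0.0547 A.

I_p ≈ 0.0547 A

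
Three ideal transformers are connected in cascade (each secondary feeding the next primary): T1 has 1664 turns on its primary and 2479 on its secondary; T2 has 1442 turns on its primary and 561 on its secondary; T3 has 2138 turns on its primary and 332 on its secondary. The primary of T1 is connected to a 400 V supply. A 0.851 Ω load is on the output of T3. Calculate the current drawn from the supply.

After T1: V = 400.00 × 2479/1664 = 595.91 V.
After T2: V = 595.91 × 561/1442 = 231.84 V.
After T3: V = 231.84 × 332/2138 = 36.001 V.
I_load = 36.001/0.851 = 42.304 A, so P_out = 36.001 × 42.304 = 1523.0 W.
All ideal ⇒ P_in = P_out, so I_supply = 1523.0/400 = 3.81 A.

I_supply ≈ 3.81 A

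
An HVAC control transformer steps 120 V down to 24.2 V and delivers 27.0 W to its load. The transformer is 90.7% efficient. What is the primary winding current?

I_p ≈ 0.248 A

P_in = P_out/η = 27.0/0.907 = 29.768 W.
I_p = P_in/V_p = 29.768/120 = 0.248 A.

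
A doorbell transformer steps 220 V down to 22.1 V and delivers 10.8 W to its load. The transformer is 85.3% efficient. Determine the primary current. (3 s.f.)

P_in = P_out/η = 10.8/0.853 = 12.661 W.
I_p = P_in/V_p = 12.661/220 = 0.0576 A.

I_p ≈ 0.0576 A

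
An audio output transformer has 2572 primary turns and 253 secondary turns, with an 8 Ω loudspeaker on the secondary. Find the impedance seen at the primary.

Z_p = (N_p/N_s)² × Z_s = (2572/253)² × 8 = 827 Ω.

Z_p ≈ 827 Ω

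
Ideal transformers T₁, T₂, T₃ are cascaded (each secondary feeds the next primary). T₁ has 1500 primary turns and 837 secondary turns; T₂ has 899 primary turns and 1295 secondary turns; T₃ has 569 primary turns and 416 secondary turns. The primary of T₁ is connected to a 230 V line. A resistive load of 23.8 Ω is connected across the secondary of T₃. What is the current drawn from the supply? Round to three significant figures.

Secondary of T₁: V = 230.00 × 837/1500 = 128.34 V.
Secondary of T₂: V = 128.34 × 1295/899 = 184.87 V.
Secondary of T₃: V = 184.87 × 416/569 = 135.16 V.
I_load = 135.16/23.8 = 5.6791 A, so P_out = 135.16 × 5.6791 = 767.59 W.
All ideal ⇒ P_in = P_out, so I_supply = 767.59/230 = 3.34 A.

I_supply ≈ 3.34 A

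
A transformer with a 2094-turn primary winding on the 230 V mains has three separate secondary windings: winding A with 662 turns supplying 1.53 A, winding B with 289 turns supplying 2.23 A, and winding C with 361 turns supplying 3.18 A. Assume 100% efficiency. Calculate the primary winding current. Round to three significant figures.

V_A = 230 × 662/2094 = 72.713 V; V_B = 230 × 289/2094 = 31.743 V; V_C = 230 × 361/2094 = 39.651 V.
P_out = V_A I_A + V_B I_B + V_C I_C = 72.713×1.53 + 31.743×2.23 + 39.651×3.18 = 111.25 + 70.787 + 126.09 = 308.13 W.
Ideal ⇒ P_in = P_out, so I_p = P_out/V_p = 308.13/230 = 1.34 A.

I_p ≈ 1.34 A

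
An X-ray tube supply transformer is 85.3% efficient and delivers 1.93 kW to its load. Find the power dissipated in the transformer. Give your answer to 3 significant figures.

P_in = P_out/η = 1930/0.853 = 2262.60 W.
P_loss = P_in − P_out = 2262.60 − 1930 = 333 W.

P_loss ≈ 333 W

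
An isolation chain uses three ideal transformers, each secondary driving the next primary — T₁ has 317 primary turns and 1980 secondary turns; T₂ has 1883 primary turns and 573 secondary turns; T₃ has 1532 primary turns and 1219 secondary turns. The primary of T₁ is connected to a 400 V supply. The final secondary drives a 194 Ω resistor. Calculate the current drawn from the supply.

After T₁: V = 400.00 × 1980/317 = 2498.4 V.
After T₂: V = 2498.4 × 573/1883 = 760.27 V.
After T₃: V = 760.27 × 1219/1532 = 604.94 V.
I_load = 604.94/194 = 3.1183 A, so P_out = 604.94 × 3.1183 = 1886.4 W.
All ideal ⇒ P_in = P_out, so I_supply = 1886.4/400 = 4.72 A.

I_supply ≈ 4.72 A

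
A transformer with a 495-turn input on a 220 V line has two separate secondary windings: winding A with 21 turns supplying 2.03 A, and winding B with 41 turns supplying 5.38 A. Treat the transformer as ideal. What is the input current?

V_A = 220 × 21/495 = 9.3333 V; V_B = 220 × 41/495 = 18.222 V.
P_out = V_A I_A + V_B I_B = 9.3333×2.03 + 18.222×5.38 = 18.947 + 98.036 = 116.98 W.
Ideal ⇒ P_in = P_out, so I_in = P_out/V_in = 116.98/220 = 0.532 A.

I_in ≈ 0.532 A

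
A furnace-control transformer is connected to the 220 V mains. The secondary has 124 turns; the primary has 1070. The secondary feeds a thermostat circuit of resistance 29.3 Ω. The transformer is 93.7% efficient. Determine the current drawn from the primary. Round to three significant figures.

I_p ≈ 0.108 A

V_s = 220 × 124/1070 = 25.495 V.
I_s = V_s/R = 25.495/29.3 = 0.87015 A.
P_out = V_s I_s = 25.495 × 0.87015 = 22.185 W.
P_in = P_out/η = 22.185/0.937 = 23.676 W.
I_p = P_in/V_p = 23.676/220 = 0.108 A.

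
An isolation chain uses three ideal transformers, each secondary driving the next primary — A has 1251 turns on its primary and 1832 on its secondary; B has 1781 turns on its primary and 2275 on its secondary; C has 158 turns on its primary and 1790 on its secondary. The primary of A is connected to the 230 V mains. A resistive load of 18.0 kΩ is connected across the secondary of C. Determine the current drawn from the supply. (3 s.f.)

I_supply ≈ 5.74 A

Secondary of A: V = 230.00 × 1832/1251 = 336.82 V.
Secondary of B: V = 336.82 × 2275/1781 = 430.24 V.
Secondary of C: V = 430.24 × 1790/158 = 4874.3 V.
I_load = 4874.3/18000 = 0.27079 A, so P_out = 4874.3 × 0.27079 = 1319.9 W.
All ideal ⇒ P_in = P_out, so I_supply = 1319.9/230 = 5.74 A.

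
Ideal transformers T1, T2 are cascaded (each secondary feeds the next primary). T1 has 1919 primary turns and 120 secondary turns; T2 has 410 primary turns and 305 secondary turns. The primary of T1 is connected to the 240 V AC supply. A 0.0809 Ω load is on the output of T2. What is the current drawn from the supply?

I_supply ≈ 6.42 A

Secondary of T1: V = 240.00 × 120/1919 = 15.008 V.
Secondary of T2: V = 15.008 × 305/410 = 11.164 V.
I_load = 11.164/0.0809 = 138.00 A, so P_out = 11.164 × 138.00 = 1540.7 W.
All ideal ⇒ P_in = P_out, so I_supply = 1540.7/240 = 6.42 A.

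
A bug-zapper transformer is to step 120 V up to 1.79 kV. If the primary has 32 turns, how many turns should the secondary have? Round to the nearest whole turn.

N_s = 477 turns

N_s/N_p = V_s/V_p, so N_s = 32 × 1790/120 = 477.3 ≈ 477 turns.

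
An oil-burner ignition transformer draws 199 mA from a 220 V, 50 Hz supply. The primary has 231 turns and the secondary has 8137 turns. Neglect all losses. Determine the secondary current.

I_s ≈ 0.00565 A

I_s/I_p = N_p/N_s, so I_s = 0.199 × 231/8137 = 0.00565 A.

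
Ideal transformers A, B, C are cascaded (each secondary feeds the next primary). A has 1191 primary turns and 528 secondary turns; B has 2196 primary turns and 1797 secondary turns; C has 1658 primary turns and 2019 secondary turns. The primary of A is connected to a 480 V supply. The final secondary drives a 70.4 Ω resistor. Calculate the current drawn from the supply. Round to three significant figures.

Secondary of A: V = 480.00 × 528/1191 = 212.80 V.
Secondary of B: V = 212.80 × 1797/2196 = 174.13 V.
Secondary of C: V = 174.13 × 2019/1658 = 212.05 V.
I_load = 212.05/70.4 = 3.0120 A, so P_out = 212.05 × 3.0120 = 638.69 W.
All ideal ⇒ P_in = P_out, so I_supply = 638.69/480 = 1.33 A.

I_supply ≈ 1.33 A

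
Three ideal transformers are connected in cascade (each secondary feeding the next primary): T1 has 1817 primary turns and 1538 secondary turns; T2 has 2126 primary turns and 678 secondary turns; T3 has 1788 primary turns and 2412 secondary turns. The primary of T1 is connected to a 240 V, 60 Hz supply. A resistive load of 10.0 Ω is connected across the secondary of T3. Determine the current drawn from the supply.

I_supply ≈ 3.18 A

After T1: V = 240.00 × 1538/1817 = 203.15 V.
After T2: V = 203.15 × 678/2126 = 64.786 V.
After T3: V = 64.786 × 2412/1788 = 87.395 V.
I_load = 87.395/10.0 = 8.7395 A, so P_out = 87.395 × 8.7395 = 763.80 W.
All ideal ⇒ P_in = P_out, so I_supply = 763.80/240 = 3.18 A.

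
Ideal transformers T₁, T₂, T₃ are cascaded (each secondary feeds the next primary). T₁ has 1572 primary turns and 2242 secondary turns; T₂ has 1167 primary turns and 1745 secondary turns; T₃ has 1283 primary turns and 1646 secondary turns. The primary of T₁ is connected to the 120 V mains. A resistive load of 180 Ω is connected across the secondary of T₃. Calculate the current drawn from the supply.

I_supply ≈ 4.99 A

After T₁: V = 120.00 × 2242/1572 = 171.15 V.
After T₂: V = 171.15 × 1745/1167 = 255.91 V.
After T₃: V = 255.91 × 1646/1283 = 328.32 V.
I_load = 328.32/180 = 1.8240 A, so P_out = 328.32 × 1.8240 = 598.84 W.
All ideal ⇒ P_in = P_out, so I_supply = 598.84/120 = 4.99 A.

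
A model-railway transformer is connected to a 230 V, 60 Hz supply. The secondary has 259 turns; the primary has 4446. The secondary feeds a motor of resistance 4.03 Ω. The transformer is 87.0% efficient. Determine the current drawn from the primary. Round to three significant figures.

I_p ≈ 0.223 A

V_s = 230 × 259/4446 = 13.399 V.
I_s = V_s/R = 13.399/4.03 = 3.3247 A.
P_out = V_s I_s = 13.399 × 3.3247 = 44.546 W.
P_in = P_out/η = 44.546/0.870 = 51.203 W.
I_p = P_in/V_p = 51.203/230 = 0.223 A.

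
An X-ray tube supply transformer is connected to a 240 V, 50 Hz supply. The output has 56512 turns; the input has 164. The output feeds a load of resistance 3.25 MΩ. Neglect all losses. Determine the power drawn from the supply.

P ≈ 2100 W

V_out = V_in × N_out/N_in = 240 × 56512/164 = 82700 V.
I_out = V_out/R = 82700/(3.25×10^6) = 0.025446 A.
I_in = I_out × N_out/N_in = 0.025446 × 56512/164 = 8.7684 A.
P = V_in I_in = 240 × 8.7684 = 2100 W.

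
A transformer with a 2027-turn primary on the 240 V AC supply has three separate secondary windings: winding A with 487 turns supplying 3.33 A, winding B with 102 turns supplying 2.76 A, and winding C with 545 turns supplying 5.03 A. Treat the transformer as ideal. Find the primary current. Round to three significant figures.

V_A = 240 × 487/2027 = 57.662 V; V_B = 240 × 102/2027 = 12.077 V; V_C = 240 × 545/2027 = 64.529 V.
P_out = V_A I_A + V_B I_B + V_C I_C = 57.662×3.33 + 12.077×2.76 + 64.529×5.03 = 192.01 + 33.332 + 324.58 = 549.93 W.
Ideal ⇒ P_in = P_out, so I_p = P_out/V_p = 549.93/240 = 2.29 A.

I_p ≈ 2.29 A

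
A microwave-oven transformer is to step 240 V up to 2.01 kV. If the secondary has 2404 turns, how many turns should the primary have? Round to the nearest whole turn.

N_p/N_s = V_p/V_s, so N_p = 2404 × 240/2010 = 287.0 ≈ 287 turns.

N_p = 287 turns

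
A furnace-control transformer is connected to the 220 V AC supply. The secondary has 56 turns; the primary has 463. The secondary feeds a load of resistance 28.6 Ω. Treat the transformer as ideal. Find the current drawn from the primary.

V_s = V_p × N_s/N_p = 220 × 56/463 = 26.609 V.
I_s = V_s/R = 26.609/28.6 = 0.93039 A.
For an ideal transformer I_p N_p = I_s N_s, so I_p = 0.93039 × 56/463 = 0.113 A.

I_p ≈ 0.113 A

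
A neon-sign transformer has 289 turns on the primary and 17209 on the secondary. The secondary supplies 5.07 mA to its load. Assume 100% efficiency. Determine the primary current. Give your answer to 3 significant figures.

I_p ≈ 0.302 A

For an ideal transformer I_p/I_s = N_s/N_p, so I_p = 0.00507 × 17209/289 = 0.302 A.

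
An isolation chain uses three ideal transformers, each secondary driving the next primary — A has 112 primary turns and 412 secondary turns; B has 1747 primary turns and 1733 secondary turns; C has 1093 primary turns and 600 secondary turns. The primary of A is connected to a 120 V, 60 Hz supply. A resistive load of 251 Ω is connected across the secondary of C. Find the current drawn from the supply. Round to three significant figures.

I_supply ≈ 1.92 A

Secondary of A: V = 120.00 × 412/112 = 441.43 V.
Secondary of B: V = 441.43 × 1733/1747 = 437.89 V.
Secondary of C: V = 437.89 × 600/1093 = 240.38 V.
I_load = 240.38/251 = 0.95769 A, so P_out = 240.38 × 0.95769 = 230.21 W.
All ideal ⇒ P_in = P_out, so I_supply = 230.21/120 = 1.92 A.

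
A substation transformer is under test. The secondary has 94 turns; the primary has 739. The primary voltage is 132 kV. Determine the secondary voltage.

V_s ≈ 16800 V

V_s/V_p = N_s/N_p, so V_s = 132000 × 94/739 = 16800 V.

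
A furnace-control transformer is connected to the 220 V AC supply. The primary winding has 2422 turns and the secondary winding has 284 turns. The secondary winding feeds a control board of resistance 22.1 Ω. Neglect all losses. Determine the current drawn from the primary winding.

I_p ≈ 0.137 A

V_s = V_p × N_s/N_p = 220 × 284/2422 = 25.797 V.
I_s = V_s/R = 25.797/22.1 = 1.1673 A.
For an ideal transformer I_p N_p = I_s N_s, so I_p = 1.1673 × 284/2422 = 0.137 A.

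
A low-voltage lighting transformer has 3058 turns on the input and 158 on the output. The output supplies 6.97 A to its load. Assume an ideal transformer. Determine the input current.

For an ideal transformer I_in/I_out = N_out/N_in, so I_in = 6.97 × 158/3058 = 0.360 A.

I_in ≈ 0.360 A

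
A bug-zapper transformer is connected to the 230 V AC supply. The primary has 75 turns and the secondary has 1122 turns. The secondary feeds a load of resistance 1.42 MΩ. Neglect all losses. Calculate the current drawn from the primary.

V_s = V_p × N_s/N_p = 230 × 1122/75 = 3440.8 V.
I_s = V_s/R = 3440.8/(1.42×10^6) = 0.0024231 A.
For an ideal transformer I_p N_p = I_s N_s, so I_p = 0.0024231 × 1122/75 = 0.0362 A.

I_p ≈ 0.0362 A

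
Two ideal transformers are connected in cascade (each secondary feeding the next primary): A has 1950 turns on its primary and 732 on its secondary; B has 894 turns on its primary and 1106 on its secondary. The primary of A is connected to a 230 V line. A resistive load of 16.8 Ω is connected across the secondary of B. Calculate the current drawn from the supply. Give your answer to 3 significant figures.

I_supply ≈ 2.95 A

After A: V = 230.00 × 732/1950 = 86.338 V.
After B: V = 86.338 × 1106/894 = 106.81 V.
I_load = 106.81/16.8 = 6.3579 A, so P_out = 106.81 × 6.3579 = 679.10 W.
All ideal ⇒ P_in = P_out, so I_supply = 679.10/230 = 2.95 A.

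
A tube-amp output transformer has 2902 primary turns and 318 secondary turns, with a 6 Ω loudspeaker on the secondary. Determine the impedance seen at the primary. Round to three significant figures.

Z_p ≈ 500 Ω

Z_p = (N_p/N_s)² × Z_s = (2902/318)² × 6 = 500 Ω.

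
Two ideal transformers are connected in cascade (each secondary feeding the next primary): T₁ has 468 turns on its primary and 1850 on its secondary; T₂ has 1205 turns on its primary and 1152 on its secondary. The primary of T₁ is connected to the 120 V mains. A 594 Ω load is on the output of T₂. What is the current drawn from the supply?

I_supply ≈ 2.89 A

After T₁: V = 120.00 × 1850/468 = 474.36 V.
After T₂: V = 474.36 × 1152/1205 = 453.50 V.
I_load = 453.50/594 = 0.76346 A, so P_out = 453.50 × 0.76346 = 346.23 W.
All ideal ⇒ P_in = P_out, so I_supply = 346.23/120 = 2.89 A.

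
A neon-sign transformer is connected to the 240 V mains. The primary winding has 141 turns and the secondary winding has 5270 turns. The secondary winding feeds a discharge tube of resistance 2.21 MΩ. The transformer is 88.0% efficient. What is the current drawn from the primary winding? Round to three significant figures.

I_p ≈ 0.172 A

V_s = 240 × 5270/141 = 8970.2 V.
I_s = V_s/R = 8970.2/(2.21×10^6) = 0.0040589 A.
P_out = V_s I_s = 8970.2 × 0.0040589 = 36.409 W.
P_in = P_out/η = 36.409/0.880 = 41.374 W.
I_p = P_in/V_p = 41.374/240 = 0.172 A.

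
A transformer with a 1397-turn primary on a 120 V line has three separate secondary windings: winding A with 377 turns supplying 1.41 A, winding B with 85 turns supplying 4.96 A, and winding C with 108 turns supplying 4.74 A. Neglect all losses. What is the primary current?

I_p ≈ 1.05 A

V_A = 120 × 377/1397 = 32.384 V; V_B = 120 × 85/1397 = 7.3014 V; V_C = 120 × 108/1397 = 9.2770 V.
P_out = V_A I_A + V_B I_B + V_C I_C = 32.384×1.41 + 7.3014×4.96 + 9.2770×4.74 = 45.661 + 36.215 + 43.973 = 125.85 W.
Ideal ⇒ P_in = P_out, so I_p = P_out/V_p = 125.85/120 = 1.05 A.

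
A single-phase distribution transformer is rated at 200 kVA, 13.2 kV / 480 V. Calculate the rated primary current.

I_p = S/V_p = 200000/13200 = 15.2 A.

I_p ≈ 15.2 A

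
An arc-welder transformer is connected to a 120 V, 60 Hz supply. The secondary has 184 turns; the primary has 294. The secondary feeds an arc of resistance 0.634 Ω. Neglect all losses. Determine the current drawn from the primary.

V_s = V_p × N_s/N_p = 120 × 184/294 = 75.102 V.
I_s = V_s/R = 75.102/0.634 = 118.46 A.
For an ideal transformer I_p N_p = I_s N_s, so I_p = 118.46 × 184/294 = 74.1 A.

I_p ≈ 74.1 A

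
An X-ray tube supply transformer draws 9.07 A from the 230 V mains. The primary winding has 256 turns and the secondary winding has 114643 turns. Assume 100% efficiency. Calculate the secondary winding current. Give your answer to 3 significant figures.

I_s/I_p = N_p/N_s, so I_s = 9.07 × 256/114643 = 0.0203 A.

I_s ≈ 0.0203 A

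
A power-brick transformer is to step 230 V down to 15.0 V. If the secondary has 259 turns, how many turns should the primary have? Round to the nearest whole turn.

N_p = 3971 turns

N_p/N_s = V_p/V_s, so N_p = 259 × 230/15.0 = 3971.3 ≈ 3971 turns.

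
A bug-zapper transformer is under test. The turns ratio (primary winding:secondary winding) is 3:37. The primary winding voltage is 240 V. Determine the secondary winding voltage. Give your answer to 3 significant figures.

V_s ≈ 2960 V

V_s/V_p = N_s/N_p, so V_s = 240 × 37/3 = 2960 V.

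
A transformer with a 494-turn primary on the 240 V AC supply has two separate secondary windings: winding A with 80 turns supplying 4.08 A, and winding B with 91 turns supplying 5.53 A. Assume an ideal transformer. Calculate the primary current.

I_p ≈ 1.68 A

V_A = 240 × 80/494 = 38.866 V; V_B = 240 × 91/494 = 44.211 V.
P_out = V_A I_A + V_B I_B = 38.866×4.08 + 44.211×5.53 = 158.57 + 244.48 = 403.06 W.
Ideal ⇒ P_in = P_out, so I_p = P_out/V_p = 403.06/240 = 1.68 A.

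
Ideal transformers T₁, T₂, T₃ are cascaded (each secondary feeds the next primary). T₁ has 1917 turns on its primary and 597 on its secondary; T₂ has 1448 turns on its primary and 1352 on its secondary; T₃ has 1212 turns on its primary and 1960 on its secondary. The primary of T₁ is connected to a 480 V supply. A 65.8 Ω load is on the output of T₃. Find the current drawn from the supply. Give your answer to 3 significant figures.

I_supply ≈ 1.61 A

After T₁: V = 480.00 × 597/1917 = 149.48 V.
After T₂: V = 149.48 × 1352/1448 = 139.57 V.
After T₃: V = 139.57 × 1960/1212 = 225.71 V.
I_load = 225.71/65.8 = 3.4303 A, so P_out = 225.71 × 3.4303 = 774.26 W.
All ideal ⇒ P_in = P_out, so I_supply = 774.26/480 = 1.61 A.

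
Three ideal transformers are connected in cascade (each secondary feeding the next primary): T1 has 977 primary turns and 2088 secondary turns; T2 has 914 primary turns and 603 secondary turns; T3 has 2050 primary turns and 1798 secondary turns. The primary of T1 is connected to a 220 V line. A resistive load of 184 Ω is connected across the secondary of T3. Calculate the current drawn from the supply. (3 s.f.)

I_supply ≈ 1.83 A

After T1: V = 220.00 × 2088/977 = 470.17 V.
After T2: V = 470.17 × 603/914 = 310.19 V.
After T3: V = 310.19 × 1798/2050 = 272.06 V.
I_load = 272.06/184 = 1.4786 A, so P_out = 272.06 × 1.4786 = 402.27 W.
All ideal ⇒ P_in = P_out, so I_supply = 402.27/220 = 1.83 A.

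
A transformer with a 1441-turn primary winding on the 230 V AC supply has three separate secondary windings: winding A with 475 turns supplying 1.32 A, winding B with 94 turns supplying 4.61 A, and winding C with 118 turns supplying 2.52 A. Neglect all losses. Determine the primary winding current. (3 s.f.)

V_A = 230 × 475/1441 = 75.815 V; V_B = 230 × 94/1441 = 15.003 V; V_C = 230 × 118/1441 = 18.834 V.
P_out = V_A I_A + V_B I_B + V_C I_C = 75.815×1.32 + 15.003×4.61 + 18.834×2.52 = 100.08 + 69.166 + 47.462 = 216.70 W.
Ideal ⇒ P_in = P_out, so I_p = P_out/V_p = 216.70/230 = 0.942 A.

I_p ≈ 0.942 A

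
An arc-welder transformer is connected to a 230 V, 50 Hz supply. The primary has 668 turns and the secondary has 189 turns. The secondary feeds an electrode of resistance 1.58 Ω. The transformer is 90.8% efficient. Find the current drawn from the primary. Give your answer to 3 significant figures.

V_s = 230 × 189/668 = 65.075 V.
I_s = V_s/R = 65.075/1.58 = 41.187 A.
P_out = V_s I_s = 65.075 × 41.187 = 2680.2 W.
P_in = P_out/η = 2680.2/0.908 = 2951.8 W.
I_p = P_in/V_p = 2951.8/230 = 12.8 A.

I_p ≈ 12.8 A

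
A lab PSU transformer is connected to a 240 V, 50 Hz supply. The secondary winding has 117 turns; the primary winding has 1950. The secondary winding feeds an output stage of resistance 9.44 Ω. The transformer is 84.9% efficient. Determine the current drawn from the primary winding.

I_p ≈ 0.108 A

V_s = 240 × 117/1950 = 14.400 V.
I_s = V_s/R = 14.400/9.44 = 1.5254 A.
P_out = V_s I_s = 14.400 × 1.5254 = 21.966 W.
P_in = P_out/η = 21.966/0.849 = 25.873 W.
I_p = P_in/V_p = 25.873/240 = 0.108 A.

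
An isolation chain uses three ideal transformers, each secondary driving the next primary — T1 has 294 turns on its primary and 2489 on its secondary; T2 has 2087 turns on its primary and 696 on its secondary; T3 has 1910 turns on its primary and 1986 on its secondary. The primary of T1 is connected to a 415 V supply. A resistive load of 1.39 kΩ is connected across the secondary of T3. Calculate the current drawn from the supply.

I_supply ≈ 2.57 A

Secondary of T1: V = 415.00 × 2489/294 = 3513.4 V.
Secondary of T2: V = 3513.4 × 696/2087 = 1171.7 V.
Secondary of T3: V = 1171.7 × 1986/1910 = 1218.3 V.
I_load = 1218.3/1390 = 0.87648 A, so P_out = 1218.3 × 0.87648 = 1067.8 W.
All ideal ⇒ P_in = P_out, so I_supply = 1067.8/415 = 2.57 A.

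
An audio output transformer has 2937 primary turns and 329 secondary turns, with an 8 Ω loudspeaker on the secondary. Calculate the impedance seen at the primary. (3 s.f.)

Z_p = (N_p/N_s)² × Z_s = (2937/329)² × 8 = 638 Ω.

Z_p ≈ 638 Ω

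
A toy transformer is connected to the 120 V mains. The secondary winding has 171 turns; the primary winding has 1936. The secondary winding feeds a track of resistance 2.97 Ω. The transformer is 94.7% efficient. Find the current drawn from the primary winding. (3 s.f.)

I_p ≈ 0.333 A

V_s = 120 × 171/1936 = 10.599 V.
I_s = V_s/R = 10.599/2.97 = 3.5687 A.
P_out = V_s I_s = 10.599 × 3.5687 = 37.826 W.
P_in = P_out/η = 37.826/0.947 = 39.943 W.
I_p = P_in/V_p = 39.943/120 = 0.333 A.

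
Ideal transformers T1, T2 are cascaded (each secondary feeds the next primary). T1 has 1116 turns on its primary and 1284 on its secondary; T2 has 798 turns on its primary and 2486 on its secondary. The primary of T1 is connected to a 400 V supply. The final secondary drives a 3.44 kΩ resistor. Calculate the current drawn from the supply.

I_supply ≈ 1.49 A

Secondary of T1: V = 400.00 × 1284/1116 = 460.22 V.
Secondary of T2: V = 460.22 × 2486/798 = 1433.7 V.
I_load = 1433.7/3440 = 0.41677 A, so P_out = 1433.7 × 0.41677 = 597.53 W.
All ideal ⇒ P_in = P_out, so I_supply = 597.53/400 = 1.49 A.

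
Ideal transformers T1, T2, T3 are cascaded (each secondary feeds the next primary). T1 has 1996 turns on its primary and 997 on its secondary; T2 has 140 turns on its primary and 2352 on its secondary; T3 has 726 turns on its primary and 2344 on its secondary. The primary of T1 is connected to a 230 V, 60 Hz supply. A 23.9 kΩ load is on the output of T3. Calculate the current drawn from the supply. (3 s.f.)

After T1: V = 230.00 × 997/1996 = 114.88 V.
After T2: V = 114.88 × 2352/140 = 1930.1 V.
After T3: V = 1930.1 × 2344/726 = 6231.5 V.
I_load = 6231.5/23900 = 0.26073 A, so P_out = 6231.5 × 0.26073 = 1624.8 W.
All ideal ⇒ P_in = P_out, so I_supply = 1624.8/230 = 7.06 A.

I_supply ≈ 7.06 A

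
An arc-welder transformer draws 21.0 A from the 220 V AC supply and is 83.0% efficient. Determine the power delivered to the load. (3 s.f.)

P_in = V_p I_p = 220 × 21.0 = 4620.0 W.
P_out = η P_in = 0.830 × 4620.0 = 3830 W.

P_out ≈ 3830 W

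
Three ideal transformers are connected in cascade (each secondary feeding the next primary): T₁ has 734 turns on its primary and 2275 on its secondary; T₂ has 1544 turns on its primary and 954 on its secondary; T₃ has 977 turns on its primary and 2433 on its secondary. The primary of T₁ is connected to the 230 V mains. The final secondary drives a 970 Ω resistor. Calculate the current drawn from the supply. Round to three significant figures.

I_supply ≈ 5.39 A

Secondary of T₁: V = 230.00 × 2275/734 = 712.87 V.
Secondary of T₂: V = 712.87 × 954/1544 = 440.47 V.
Secondary of T₃: V = 440.47 × 2433/977 = 1096.9 V.
I_load = 1096.9/970 = 1.1308 A, so P_out = 1096.9 × 1.1308 = 1240.4 W.
All ideal ⇒ P_in = P_out, so I_supply = 1240.4/230 = 5.39 A.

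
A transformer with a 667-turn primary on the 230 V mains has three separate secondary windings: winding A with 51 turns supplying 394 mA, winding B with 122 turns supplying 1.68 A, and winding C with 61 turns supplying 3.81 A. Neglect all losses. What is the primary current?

V_A = 230 × 51/667 = 17.586 V; V_B = 230 × 122/667 = 42.069 V; V_C = 230 × 61/667 = 21.034 V.
P_out = V_A I_A + V_B I_B + V_C I_C = 17.586×0.394 + 42.069×1.68 + 21.034×3.81 = 6.9290 + 70.676 + 80.141 = 157.75 W.
Ideal ⇒ P_in = P_out, so I_p = P_out/V_p = 157.75/230 = 0.686 A.

I_p ≈ 0.686 A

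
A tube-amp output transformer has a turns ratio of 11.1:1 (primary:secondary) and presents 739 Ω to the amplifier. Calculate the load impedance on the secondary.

Z_s ≈ 6.00 Ω

Z_s = Z_p/(N_p/N_s)² = 739/11.1² = 6.00 Ω.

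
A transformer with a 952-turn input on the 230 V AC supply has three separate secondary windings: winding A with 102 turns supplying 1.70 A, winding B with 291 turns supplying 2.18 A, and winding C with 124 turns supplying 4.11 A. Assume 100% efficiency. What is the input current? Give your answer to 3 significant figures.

I_in ≈ 1.38 A

V_A = 230 × 102/952 = 24.643 V; V_B = 230 × 291/952 = 70.305 V; V_C = 230 × 124/952 = 29.958 V.
P_out = V_A I_A + V_B I_B + V_C I_C = 24.643×1.70 + 70.305×2.18 + 29.958×4.11 = 41.893 + 153.26 + 123.13 = 318.28 W.
Ideal ⇒ P_in = P_out, so I_in = P_out/V_in = 318.28/230 = 1.38 A.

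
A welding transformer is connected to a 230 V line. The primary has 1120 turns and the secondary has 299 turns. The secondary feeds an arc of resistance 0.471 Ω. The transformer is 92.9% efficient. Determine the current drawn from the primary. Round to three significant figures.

V_s = 230 × 299/1120 = 61.402 V.
I_s = V_s/R = 61.402/0.471 = 130.36 A.
P_out = V_s I_s = 61.402 × 130.36 = 8004.6 W.
P_in = P_out/η = 8004.6/0.929 = 8616.4 W.
I_p = P_in/V_p = 8616.4/230 = 37.5 A.

I_p ≈ 37.5 A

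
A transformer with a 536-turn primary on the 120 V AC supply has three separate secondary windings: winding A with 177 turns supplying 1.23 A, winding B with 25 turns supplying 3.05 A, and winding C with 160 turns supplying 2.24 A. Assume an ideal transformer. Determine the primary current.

I_p ≈ 1.22 A

V_A = 120 × 177/536 = 39.627 V; V_B = 120 × 25/536 = 5.5970 V; V_C = 120 × 160/536 = 35.821 V.
P_out = V_A I_A + V_B I_B + V_C I_C = 39.627×1.23 + 5.5970×3.05 + 35.821×2.24 = 48.741 + 17.071 + 80.239 = 146.05 W.
Ideal ⇒ P_in = P_out, so I_p = P_out/V_p = 146.05/120 = 1.22 A.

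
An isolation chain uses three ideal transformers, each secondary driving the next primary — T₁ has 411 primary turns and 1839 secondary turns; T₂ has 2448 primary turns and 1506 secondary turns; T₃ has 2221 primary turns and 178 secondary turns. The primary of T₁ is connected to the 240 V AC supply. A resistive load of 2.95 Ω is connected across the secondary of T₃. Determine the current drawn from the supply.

I_supply ≈ 3.96 A

After T₁: V = 240.00 × 1839/411 = 1073.9 V.
After T₂: V = 1073.9 × 1506/2448 = 660.64 V.
After T₃: V = 660.64 × 178/2221 = 52.946 V.
I_load = 52.946/2.95 = 17.948 A, so P_out = 52.946 × 17.948 = 950.28 W.
All ideal ⇒ P_in = P_out, so I_supply = 950.28/240 = 3.96 A.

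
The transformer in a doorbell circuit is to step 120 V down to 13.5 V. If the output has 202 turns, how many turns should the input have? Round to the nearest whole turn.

N_in = 1796 turns

N_in/N_out = V_in/V_out, so N_in = 202 × 120/13.5 = 1795.6 ≈ 1796 turns.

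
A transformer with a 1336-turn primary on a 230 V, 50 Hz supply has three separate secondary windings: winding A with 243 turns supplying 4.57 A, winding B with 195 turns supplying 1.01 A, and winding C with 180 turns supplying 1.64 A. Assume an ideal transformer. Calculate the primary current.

V_A = 230 × 243/1336 = 41.834 V; V_B = 230 × 195/1336 = 33.570 V; V_C = 230 × 180/1336 = 30.988 V.
P_out = V_A I_A + V_B I_B + V_C I_C = 41.834×4.57 + 33.570×1.01 + 30.988×1.64 = 191.18 + 33.906 + 50.820 = 275.91 W.
Ideal ⇒ P_in = P_out, so I_p = P_out/V_p = 275.91/230 = 1.20 A.

I_p ≈ 1.20 A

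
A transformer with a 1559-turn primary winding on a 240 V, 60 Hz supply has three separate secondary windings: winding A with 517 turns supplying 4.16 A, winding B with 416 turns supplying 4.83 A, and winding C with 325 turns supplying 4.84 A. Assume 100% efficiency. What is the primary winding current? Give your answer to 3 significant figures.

I_p ≈ 3.68 A

V_A = 240 × 517/1559 = 79.589 V; V_B = 240 × 416/1559 = 64.041 V; V_C = 240 × 325/1559 = 50.032 V.
P_out = V_A I_A + V_B I_B + V_C I_C = 79.589×4.16 + 64.041×4.83 + 50.032×4.84 = 331.09 + 309.32 + 242.16 = 882.57 W.
Ideal ⇒ P_in = P_out, so I_p = P_out/V_p = 882.57/240 = 3.68 A.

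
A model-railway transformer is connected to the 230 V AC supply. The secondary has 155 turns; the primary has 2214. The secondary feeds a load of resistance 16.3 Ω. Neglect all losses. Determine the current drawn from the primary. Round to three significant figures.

V_s = V_p × N_s/N_p = 230 × 155/2214 = 16.102 V.
I_s = V_s/R = 16.102/16.3 = 0.98786 A.
For an ideal transformer I_p N_p = I_s N_s, so I_p = 0.98786 × 155/2214 = 0.0692 A.

I_p ≈ 0.0692 A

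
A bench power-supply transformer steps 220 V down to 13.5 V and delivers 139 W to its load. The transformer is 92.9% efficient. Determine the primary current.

P_in = P_out/η = 139/0.929 = 149.62 W.
I_p = P_in/V_p = 149.62/220 = 0.680 A.

I_p ≈ 0.680 A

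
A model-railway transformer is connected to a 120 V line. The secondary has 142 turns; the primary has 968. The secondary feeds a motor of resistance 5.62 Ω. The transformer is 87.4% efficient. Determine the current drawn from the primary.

I_p ≈ 0.526 A

V_s = 120 × 142/968 = 17.603 V.
I_s = V_s/R = 17.603/5.62 = 3.1323 A.
P_out = V_s I_s = 17.603 × 3.1323 = 55.138 W.
P_in = P_out/η = 55.138/0.874 = 63.087 W.
I_p = P_in/V_p = 63.087/120 = 0.526 A.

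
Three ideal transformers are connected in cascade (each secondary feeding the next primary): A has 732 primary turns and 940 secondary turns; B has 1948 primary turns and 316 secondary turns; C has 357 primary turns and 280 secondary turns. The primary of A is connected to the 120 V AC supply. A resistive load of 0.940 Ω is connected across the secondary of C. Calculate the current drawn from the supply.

After A: V = 120.00 × 940/732 = 154.10 V.
After B: V = 154.10 × 316/1948 = 24.997 V.
After C: V = 24.997 × 280/357 = 19.606 V.
I_load = 19.606/0.940 = 20.857 A, so P_out = 19.606 × 20.857 = 408.93 W.
All ideal ⇒ P_in = P_out, so I_supply = 408.93/120 = 3.41 A.

I_supply ≈ 3.41 A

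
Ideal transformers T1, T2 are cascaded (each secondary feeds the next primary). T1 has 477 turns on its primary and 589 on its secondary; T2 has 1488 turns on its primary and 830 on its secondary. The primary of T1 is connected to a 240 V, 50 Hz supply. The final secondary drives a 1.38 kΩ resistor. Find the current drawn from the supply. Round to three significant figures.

I_supply ≈ 0.0825 A

Secondary of T1: V = 240.00 × 589/477 = 296.35 V.
Secondary of T2: V = 296.35 × 830/1488 = 165.30 V.
I_load = 165.30/1380 = 0.11979 A, so P_out = 165.30 × 0.11979 = 19.801 W.
All ideal ⇒ P_in = P_out, so I_supply = 19.801/240 = 0.0825 A.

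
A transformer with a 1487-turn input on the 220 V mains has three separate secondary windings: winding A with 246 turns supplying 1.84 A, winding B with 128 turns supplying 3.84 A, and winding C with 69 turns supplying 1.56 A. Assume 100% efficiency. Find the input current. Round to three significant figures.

I_in ≈ 0.707 A

V_A = 220 × 246/1487 = 36.395 V; V_B = 220 × 128/1487 = 18.937 V; V_C = 220 × 69/1487 = 10.208 V.
P_out = V_A I_A + V_B I_B + V_C I_C = 36.395×1.84 + 18.937×3.84 + 10.208×1.56 = 66.968 + 72.720 + 15.925 = 155.61 W.
Ideal ⇒ P_in = P_out, so I_in = P_out/V_in = 155.61/220 = 0.707 A.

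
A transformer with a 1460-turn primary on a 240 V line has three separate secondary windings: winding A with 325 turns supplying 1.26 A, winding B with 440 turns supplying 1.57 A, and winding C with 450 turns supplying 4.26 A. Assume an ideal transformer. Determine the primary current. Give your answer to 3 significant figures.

I_p ≈ 2.07 A

V_A = 240 × 325/1460 = 53.425 V; V_B = 240 × 440/1460 = 72.329 V; V_C = 240 × 450/1460 = 73.973 V.
P_out = V_A I_A + V_B I_B + V_C I_C = 53.425×1.26 + 72.329×1.57 + 73.973×4.26 = 67.315 + 113.56 + 315.12 = 495.99 W.
Ideal ⇒ P_in = P_out, so I_p = P_out/V_p = 495.99/240 = 2.07 A.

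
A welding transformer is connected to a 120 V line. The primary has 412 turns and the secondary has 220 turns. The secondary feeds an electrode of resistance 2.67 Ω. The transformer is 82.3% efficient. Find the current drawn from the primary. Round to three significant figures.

V_s = 120 × 220/412 = 64.078 V.
I_s = V_s/R = 64.078/2.67 = 23.999 A.
P_out = V_s I_s = 64.078 × 23.999 = 1537.8 W.
P_in = P_out/η = 1537.8/0.823 = 1868.5 W.
I_p = P_in/V_p = 1868.5/120 = 15.6 A.

I_p ≈ 15.6 A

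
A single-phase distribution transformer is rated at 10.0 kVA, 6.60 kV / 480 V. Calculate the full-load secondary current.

I_s ≈ 20.8 A

I_s = S/V_s = 10000/480 = 20.8 A.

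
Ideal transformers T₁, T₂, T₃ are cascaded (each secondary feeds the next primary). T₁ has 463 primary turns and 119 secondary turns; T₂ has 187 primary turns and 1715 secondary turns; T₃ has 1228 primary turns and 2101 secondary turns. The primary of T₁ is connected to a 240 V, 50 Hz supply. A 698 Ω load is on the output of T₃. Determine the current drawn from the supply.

I_supply ≈ 5.59 A

Secondary of T₁: V = 240.00 × 119/463 = 61.685 V.
Secondary of T₂: V = 61.685 × 1715/187 = 565.72 V.
Secondary of T₃: V = 565.72 × 2101/1228 = 967.89 V.
I_load = 967.89/698 = 1.3867 A, so P_out = 967.89 × 1.3867 = 1342.1 W.
All ideal ⇒ P_in = P_out, so I_supply = 1342.1/240 = 5.59 A.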